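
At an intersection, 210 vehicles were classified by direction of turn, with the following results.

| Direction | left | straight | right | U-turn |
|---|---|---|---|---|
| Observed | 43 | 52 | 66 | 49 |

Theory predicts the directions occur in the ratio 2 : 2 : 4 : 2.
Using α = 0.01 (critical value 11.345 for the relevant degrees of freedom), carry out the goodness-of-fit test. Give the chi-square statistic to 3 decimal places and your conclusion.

7.429; do not reject

Ratio total = 10. Expected counts: 210×2/10 = 42, 210×2/10 = 42, 210×4/10 = 84, 210×2/10 = 42.
left: (43 − 42)²/42 = 1/42 = 0.0238
straight: (52 − 42)²/42 = 100/42 = 2.3810
right: (66 − 84)²/84 = 324/84 = 3.8571
U-turn: (49 − 42)²/42 = 49/42 = 1.1667
Sum = 7.429
df = 3. Since 7.429 < 11.345, we do not reject H₀.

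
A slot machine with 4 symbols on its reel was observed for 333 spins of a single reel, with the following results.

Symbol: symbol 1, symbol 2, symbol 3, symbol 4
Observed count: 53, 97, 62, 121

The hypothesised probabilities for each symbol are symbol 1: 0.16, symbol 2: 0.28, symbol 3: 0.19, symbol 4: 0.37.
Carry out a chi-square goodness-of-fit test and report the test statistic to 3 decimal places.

Expected counts E_i = n·p_i: 333×0.16 = 53.28, 333×0.28 = 93.24, 333×0.19 = 63.27, 333×0.37 = 123.21.
cat           O        E   (O−E)²/E
symbol 1     53    53.28     0.0015
symbol 2     97    93.24     0.1516
symbol 3     62    63.27     0.0255
symbol 4    121   123.21     0.0396
Sum = 0.218

0.218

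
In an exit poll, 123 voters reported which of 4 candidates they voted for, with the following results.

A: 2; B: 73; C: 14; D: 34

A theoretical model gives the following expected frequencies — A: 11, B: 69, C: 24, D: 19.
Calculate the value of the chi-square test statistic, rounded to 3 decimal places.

23.604

A: (2 − 11)²/11 = 81/11 = 7.3636
B: (73 − 69)²/69 = 16/69 = 0.2319
C: (14 − 24)²/24 = 100/24 = 4.1667
D: (34 − 19)²/19 = 225/19 = 11.8421
Sum = 23.604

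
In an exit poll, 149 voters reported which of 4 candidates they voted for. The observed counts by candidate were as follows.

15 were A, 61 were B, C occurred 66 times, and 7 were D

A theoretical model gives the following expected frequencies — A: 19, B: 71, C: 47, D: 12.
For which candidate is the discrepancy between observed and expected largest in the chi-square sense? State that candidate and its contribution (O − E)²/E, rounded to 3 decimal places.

A: (15 − 19)²/19 = 16/19 = 0.8421
B: (61 − 71)²/71 = 100/71 = 1.4085
C: (66 − 47)²/47 = 361/47 = 7.6809
D: (7 − 12)²/12 = 25/12 = 2.0833
The largest term is for C: 7.681.

C, 7.681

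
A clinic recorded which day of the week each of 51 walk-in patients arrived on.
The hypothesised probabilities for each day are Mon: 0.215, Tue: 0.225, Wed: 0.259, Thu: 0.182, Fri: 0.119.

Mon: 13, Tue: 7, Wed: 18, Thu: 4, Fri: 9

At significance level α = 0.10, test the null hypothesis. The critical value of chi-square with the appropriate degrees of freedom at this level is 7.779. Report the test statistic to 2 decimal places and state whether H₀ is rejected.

8.28; reject

Expected counts E_i = n·p_i: 51×0.215 = 10.965, 51×0.225 = 11.475, 51×0.259 = 13.209, 51×0.182 = 9.282, 51×0.119 = 6.069.
cat         O        E   (O−E)²/E
Mon        13   10.965      0.378
Tue         7   11.475      1.745
Wed        18   13.209      1.738
Thu         4    9.282      3.006
Fri         9    6.069      1.416
Sum = 8.28
df = 4. Since 8.28 > 7.779, we reject H₀.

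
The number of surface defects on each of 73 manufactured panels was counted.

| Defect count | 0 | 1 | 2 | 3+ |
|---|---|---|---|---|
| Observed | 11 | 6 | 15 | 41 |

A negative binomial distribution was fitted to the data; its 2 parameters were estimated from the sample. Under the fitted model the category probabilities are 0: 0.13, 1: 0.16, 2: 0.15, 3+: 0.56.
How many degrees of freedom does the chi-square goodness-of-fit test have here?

There are k = 4 categories and 2 parameters estimated from the data, so df = 4 − 1 − 2 = 1.

1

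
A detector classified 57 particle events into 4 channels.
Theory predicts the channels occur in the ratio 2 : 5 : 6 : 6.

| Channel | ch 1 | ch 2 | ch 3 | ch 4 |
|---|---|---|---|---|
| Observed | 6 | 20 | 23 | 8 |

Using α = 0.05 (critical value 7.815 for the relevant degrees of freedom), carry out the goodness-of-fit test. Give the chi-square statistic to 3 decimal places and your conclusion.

Ratio total = 19. Expected counts: 57×2/19 = 6, 57×5/19 = 15, 57×6/19 = 18, 57×6/19 = 18.
cat         O        E   (O−E)²/E
ch 1        6        6     0.0000
ch 2       20       15     1.6667
ch 3       23       18     1.3889
ch 4        8       18     5.5556
Sum = 8.611
df = 3. Since 8.611 > 7.815, we reject H₀.

8.611; reject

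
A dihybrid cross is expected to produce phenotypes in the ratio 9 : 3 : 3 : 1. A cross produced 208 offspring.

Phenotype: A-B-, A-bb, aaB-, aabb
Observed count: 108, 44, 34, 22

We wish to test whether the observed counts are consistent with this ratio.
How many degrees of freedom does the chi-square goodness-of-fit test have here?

There are k = 4 categories and no parameters were estimated from the data, so df = 4 − 1 = 3.

3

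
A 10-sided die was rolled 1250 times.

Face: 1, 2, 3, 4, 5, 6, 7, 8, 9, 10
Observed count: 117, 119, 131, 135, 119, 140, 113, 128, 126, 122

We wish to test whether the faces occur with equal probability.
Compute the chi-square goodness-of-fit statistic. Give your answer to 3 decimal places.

Expected count for each of the 10 categories: 1250/10 = 125.
1: (117 − 125)²/125 = 64/125 = 0.5120
2: (119 − 125)²/125 = 36/125 = 0.2880
3: (131 − 125)²/125 = 36/125 = 0.2880
4: (135 − 125)²/125 = 100/125 = 0.8000
5: (119 − 125)²/125 = 36/125 = 0.2880
6: (140 − 125)²/125 = 225/125 = 1.8000
7: (113 − 125)²/125 = 144/125 = 1.1520
8: (128 − 125)²/125 = 9/125 = 0.0720
9: (126 − 125)²/125 = 1/125 = 0.0080
10: (122 − 125)²/125 = 9/125 = 0.0720
Sum = 5.280

5.280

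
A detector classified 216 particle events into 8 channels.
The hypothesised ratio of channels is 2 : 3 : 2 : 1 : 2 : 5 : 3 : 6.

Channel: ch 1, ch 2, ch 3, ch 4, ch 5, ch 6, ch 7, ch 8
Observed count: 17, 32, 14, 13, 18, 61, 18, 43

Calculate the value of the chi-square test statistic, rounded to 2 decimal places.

Ratio total = 24. Expected counts: 216×2/24 = 18, 216×3/24 = 27, 216×2/24 = 18, 216×1/24 = 9, 216×2/24 = 18, 216×5/24 = 45, 216×3/24 = 27, 216×6/24 = 54.
cat         O        E   (O−E)²/E
ch 1       17       18      0.056
ch 2       32       27      0.926
ch 3       14       18      0.889
ch 4       13        9      1.778
ch 5       18       18      0.000
ch 6       61       45      5.689
ch 7       18       27      3.000
ch 8       43       54      2.241
Sum = 14.58

14.58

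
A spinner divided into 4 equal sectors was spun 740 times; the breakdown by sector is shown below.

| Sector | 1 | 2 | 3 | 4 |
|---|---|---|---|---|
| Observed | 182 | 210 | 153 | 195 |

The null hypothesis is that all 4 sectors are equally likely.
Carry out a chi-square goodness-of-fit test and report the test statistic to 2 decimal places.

9.50

Under H₀ each category has probability 1/4, so each expected count is 740/4 = 185.
χ² = (182−185)²/185 + (210−185)²/185 + (153−185)²/185 + (195−185)²/185
   = 0.049 + 3.378 + 5.535 + 0.541
Sum = 9.50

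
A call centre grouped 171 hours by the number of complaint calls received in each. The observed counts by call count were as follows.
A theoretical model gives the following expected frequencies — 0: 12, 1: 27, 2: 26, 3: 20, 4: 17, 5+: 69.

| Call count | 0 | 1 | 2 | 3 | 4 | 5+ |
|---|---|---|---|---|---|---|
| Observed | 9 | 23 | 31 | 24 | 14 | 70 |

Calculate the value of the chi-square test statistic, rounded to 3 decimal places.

3.648

cat         O        E   (O−E)²/E
0           9       12     0.7500
1          23       27     0.5926
2          31       26     0.9615
3          24       20     0.8000
4          14       17     0.5294
5+         70       69     0.0145
Sum = 3.648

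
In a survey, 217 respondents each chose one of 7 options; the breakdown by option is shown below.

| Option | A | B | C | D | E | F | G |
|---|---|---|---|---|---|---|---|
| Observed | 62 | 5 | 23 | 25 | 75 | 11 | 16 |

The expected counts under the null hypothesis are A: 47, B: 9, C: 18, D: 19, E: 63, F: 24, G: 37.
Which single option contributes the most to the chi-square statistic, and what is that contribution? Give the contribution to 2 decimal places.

cat         O        E   (O−E)²/E
A          62       47      4.787
B           5        9      1.778
C          23       18      1.389
D          25       19      1.895
E          75       63      2.286
F          11       24      7.042
G          16       37     11.919
The largest term is for G: 11.92.

G, 11.92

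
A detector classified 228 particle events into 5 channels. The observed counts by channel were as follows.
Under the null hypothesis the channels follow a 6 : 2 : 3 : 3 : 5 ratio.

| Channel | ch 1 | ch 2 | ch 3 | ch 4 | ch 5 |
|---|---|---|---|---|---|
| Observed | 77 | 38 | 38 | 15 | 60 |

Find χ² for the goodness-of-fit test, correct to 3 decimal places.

20.875

Ratio total = 19. Expected counts: 228×6/19 = 72, 228×2/19 = 24, 228×3/19 = 36, 228×3/19 = 36, 228×5/19 = 60.
χ² = (77−72)²/72 + (38−24)²/24 + (38−36)²/36 + (15−36)²/36 + (60−60)²/60
   = 0.3472 + 8.1667 + 0.1111 + 12.2500 + 0.0000
Sum = 20.875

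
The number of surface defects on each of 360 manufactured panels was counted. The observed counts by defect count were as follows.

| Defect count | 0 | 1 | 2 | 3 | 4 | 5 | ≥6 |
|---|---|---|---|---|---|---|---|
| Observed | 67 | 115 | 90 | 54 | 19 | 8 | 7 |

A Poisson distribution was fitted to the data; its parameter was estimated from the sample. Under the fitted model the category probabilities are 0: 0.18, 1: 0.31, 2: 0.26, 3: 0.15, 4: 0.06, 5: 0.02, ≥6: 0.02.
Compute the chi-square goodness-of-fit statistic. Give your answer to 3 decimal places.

Expected counts E_i = n·p_i: 360×0.18 = 64.8, 360×0.31 = 111.6, 360×0.26 = 93.6, 360×0.15 = 54, 360×0.06 = 21.6, 360×0.02 = 7.2, 360×0.02 = 7.2.
cat         O        E   (O−E)²/E
0          67     64.8     0.0747
1         115    111.6     0.1036
2          90     93.6     0.1385
3          54       54     0.0000
4          19     21.6     0.3130
5           8      7.2     0.0889
≥6          7      7.2     0.0056
Sum = 0.724

0.724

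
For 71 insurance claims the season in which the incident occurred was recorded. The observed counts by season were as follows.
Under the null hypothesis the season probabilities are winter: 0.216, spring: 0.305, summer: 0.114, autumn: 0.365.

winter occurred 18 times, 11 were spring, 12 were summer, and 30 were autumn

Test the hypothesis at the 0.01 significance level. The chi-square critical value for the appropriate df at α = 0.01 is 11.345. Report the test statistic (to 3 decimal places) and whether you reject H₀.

Expected counts E_i = n·p_i: 71×0.216 = 15.336, 71×0.305 = 21.655, 71×0.114 = 8.094, 71×0.365 = 25.915.
winter: (18 − 15.336)²/15.336 = 7.096896/15.336 = 0.4628
spring: (11 − 21.655)²/21.655 = 113.529025/21.655 = 5.2426
summer: (12 − 8.094)²/8.094 = 15.256836/8.094 = 1.8850
autumn: (30 − 25.915)²/25.915 = 16.687225/25.915 = 0.6439
Sum = 8.234
df = 3. Since 8.234 < 11.345, we do not reject H₀.

8.234; do not reject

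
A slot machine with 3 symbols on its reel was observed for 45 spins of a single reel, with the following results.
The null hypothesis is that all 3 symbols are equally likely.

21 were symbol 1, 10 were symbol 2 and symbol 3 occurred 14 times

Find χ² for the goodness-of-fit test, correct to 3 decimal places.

4.133

Under H₀ each category has probability 1/3, so each expected count is 45/3 = 15.
χ² = (21−15)²/15 + (10−15)²/15 + (14−15)²/15
   = 2.4000 + 1.6667 + 0.0667
Sum = 4.133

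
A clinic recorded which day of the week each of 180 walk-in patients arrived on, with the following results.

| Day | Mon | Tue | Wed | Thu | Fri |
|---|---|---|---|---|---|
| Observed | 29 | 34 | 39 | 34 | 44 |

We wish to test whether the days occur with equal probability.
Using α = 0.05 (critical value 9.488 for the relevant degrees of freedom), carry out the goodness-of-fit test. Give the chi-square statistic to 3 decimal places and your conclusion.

Under H₀ each category has probability 1/5, so each expected count is 180/5 = 36.
cat         O        E   (O−E)²/E
Mon        29       36     1.3611
Tue        34       36     0.1111
Wed        39       36     0.2500
Thu        34       36     0.1111
Fri        44       36     1.7778
Sum = 3.611
df = 4. Since 3.611 < 9.488, we do not reject H₀.

3.611; do not reject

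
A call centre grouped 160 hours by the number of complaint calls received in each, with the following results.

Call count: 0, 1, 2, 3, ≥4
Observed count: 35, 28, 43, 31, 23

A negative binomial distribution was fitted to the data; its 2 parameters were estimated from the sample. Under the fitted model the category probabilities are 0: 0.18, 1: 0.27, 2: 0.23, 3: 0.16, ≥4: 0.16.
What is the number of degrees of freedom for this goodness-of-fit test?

There are k = 5 categories and 2 parameters estimated from the data, so df = 5 − 1 − 2 = 2.

2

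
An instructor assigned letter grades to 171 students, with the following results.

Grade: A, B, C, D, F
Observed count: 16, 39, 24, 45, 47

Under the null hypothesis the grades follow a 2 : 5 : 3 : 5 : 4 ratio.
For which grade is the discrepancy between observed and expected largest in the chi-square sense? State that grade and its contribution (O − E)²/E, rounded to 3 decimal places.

Ratio total = 19. Expected counts: 171×2/19 = 18, 171×5/19 = 45, 171×3/19 = 27, 171×5/19 = 45, 171×4/19 = 36.
A: (16 − 18)²/18 = 4/18 = 0.2222
B: (39 − 45)²/45 = 36/45 = 0.8000
C: (24 − 27)²/27 = 9/27 = 0.3333
D: (45 − 45)²/45 = 0/45 = 0.0000
F: (47 − 36)²/36 = 121/36 = 3.3611
The largest term is for F: 3.361.

F, 3.361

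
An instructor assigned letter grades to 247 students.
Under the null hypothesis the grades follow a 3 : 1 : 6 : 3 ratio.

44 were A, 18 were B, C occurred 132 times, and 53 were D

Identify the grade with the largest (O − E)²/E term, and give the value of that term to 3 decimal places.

Ratio total = 13. Expected counts: 247×3/13 = 57, 247×1/13 = 19, 247×6/13 = 114, 247×3/13 = 57.
cat         O        E   (O−E)²/E
A          44       57     2.9649
B          18       19     0.0526
C         132      114     2.8421
D          53       57     0.2807
The largest term is for A: 2.965.

A, 2.965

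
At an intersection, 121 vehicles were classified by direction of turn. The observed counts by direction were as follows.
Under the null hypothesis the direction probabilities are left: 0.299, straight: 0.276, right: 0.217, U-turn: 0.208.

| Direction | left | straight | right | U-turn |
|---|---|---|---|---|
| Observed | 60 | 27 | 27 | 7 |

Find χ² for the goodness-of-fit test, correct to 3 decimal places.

30.045

Expected counts E_i = n·p_i: 121×0.299 = 36.179, 121×0.276 = 33.396, 121×0.217 = 26.257, 121×0.208 = 25.168.
cat           O        E   (O−E)²/E
left         60   36.179    15.6842
straight     27   33.396     1.2250
right        27   26.257     0.0210
U-turn        7   25.168    13.1149
Sum = 30.045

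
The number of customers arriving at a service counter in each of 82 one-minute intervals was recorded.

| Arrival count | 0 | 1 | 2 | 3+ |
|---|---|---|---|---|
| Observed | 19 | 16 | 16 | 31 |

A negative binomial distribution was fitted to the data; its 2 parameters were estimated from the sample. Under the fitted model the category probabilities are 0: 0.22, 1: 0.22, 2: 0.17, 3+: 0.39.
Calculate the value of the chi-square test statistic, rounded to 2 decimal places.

Expected counts E_i = n·p_i: 82×0.22 = 18.04, 82×0.22 = 18.04, 82×0.17 = 13.94, 82×0.39 = 31.98.
cat         O        E   (O−E)²/E
0          19    18.04      0.051
1          16    18.04      0.231
2          16    13.94      0.304
3+         31    31.98      0.030
Sum = 0.62

0.62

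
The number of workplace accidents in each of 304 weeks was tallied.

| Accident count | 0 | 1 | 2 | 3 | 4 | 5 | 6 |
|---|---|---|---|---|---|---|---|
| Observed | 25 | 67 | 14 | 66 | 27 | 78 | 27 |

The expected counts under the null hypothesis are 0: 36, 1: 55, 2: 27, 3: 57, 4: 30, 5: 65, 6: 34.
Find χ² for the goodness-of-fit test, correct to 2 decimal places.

18.00

χ² = (25−36)²/36 + (67−55)²/55 + (14−27)²/27 + (66−57)²/57 + (27−30)²/30 + (78−65)²/65 + (27−34)²/34
   = 3.361 + 2.618 + 6.259 + 1.421 + 0.300 + 2.600 + 1.441
Sum = 18.00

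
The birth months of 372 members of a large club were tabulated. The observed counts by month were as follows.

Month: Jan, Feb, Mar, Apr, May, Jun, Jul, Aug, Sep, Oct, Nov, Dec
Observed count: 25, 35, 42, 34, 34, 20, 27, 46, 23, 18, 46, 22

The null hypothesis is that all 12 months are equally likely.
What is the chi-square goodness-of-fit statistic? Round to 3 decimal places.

Expected count for each of the 12 categories: 372/12 = 31.
cat         O        E   (O−E)²/E
Jan        25       31     1.1613
Feb        35       31     0.5161
Mar        42       31     3.9032
Apr        34       31     0.2903
May        34       31     0.2903
Jun        20       31     3.9032
Jul        27       31     0.5161
Aug        46       31     7.2581
Sep        23       31     2.0645
Oct        18       31     5.4516
Nov        46       31     7.2581
Dec        22       31     2.6129
Sum = 35.226

35.226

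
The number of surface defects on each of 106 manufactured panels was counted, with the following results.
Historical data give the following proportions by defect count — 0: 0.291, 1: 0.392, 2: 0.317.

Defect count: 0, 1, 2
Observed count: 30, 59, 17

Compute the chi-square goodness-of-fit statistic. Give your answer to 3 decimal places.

15.552

Expected counts E_i = n·p_i: 106×0.291 = 30.846, 106×0.392 = 41.552, 106×0.317 = 33.602.
0: (30 − 30.846)²/30.846 = 0.715716/30.846 = 0.0232
1: (59 − 41.552)²/41.552 = 304.432704/41.552 = 7.3265
2: (17 − 33.602)²/33.602 = 275.626404/33.602 = 8.2027
Sum = 15.552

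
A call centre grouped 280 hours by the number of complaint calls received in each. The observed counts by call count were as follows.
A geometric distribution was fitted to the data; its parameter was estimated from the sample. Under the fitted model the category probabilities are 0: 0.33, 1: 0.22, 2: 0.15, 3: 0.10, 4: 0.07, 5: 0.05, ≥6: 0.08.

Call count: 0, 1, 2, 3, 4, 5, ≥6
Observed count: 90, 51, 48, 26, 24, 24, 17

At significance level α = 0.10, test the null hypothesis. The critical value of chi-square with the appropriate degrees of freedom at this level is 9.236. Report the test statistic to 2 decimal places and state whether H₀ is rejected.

12.32; reject

Expected counts E_i = n·p_i: 280×0.33 = 92.4, 280×0.22 = 61.6, 280×0.15 = 42, 280×0.10 = 28, 280×0.07 = 19.6, 280×0.05 = 14, 280×0.08 = 22.4.
χ² = (90−92.4)²/92.4 + (51−61.6)²/61.6 + (48−42)²/42 + (26−28)²/28 + (24−19.6)²/19.6 + (24−14)²/14 + (17−22.4)²/22.4
   = 0.062 + 1.824 + 0.857 + 0.143 + 0.988 + 7.143 + 1.302
Sum = 12.32
df = 5. Since 12.32 > 9.236, we reject H₀.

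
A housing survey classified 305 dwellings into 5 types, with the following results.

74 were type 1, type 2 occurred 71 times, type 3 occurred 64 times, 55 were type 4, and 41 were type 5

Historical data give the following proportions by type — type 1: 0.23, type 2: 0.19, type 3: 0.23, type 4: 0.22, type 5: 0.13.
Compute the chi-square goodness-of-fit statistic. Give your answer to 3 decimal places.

5.917

Expected counts E_i = n·p_i: 305×0.23 = 70.15, 305×0.19 = 57.95, 305×0.23 = 70.15, 305×0.22 = 67.1, 305×0.13 = 39.65.
χ² = (74−70.15)²/70.15 + (71−57.95)²/57.95 + (64−70.15)²/70.15 + (55−67.1)²/67.1 + (41−39.65)²/39.65
   = 0.2113 + 2.9388 + 0.5392 + 2.1820 + 0.0460
Sum = 5.917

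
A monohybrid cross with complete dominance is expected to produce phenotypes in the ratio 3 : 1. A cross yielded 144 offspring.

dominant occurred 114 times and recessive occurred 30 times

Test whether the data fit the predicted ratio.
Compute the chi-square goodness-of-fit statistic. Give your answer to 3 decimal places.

Ratio total = 4. Expected counts: 144×3/4 = 108, 144×1/4 = 36.
χ² = (114−108)²/108 + (30−36)²/36
   = 0.3333 + 1.0000
Sum = 1.333

1.333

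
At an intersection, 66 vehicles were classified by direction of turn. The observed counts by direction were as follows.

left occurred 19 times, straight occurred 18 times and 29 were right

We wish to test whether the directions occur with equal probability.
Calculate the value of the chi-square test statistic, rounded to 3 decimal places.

Expected count for each of the 3 categories: 66/3 = 22.
left: (19 − 22)²/22 = 9/22 = 0.4091
straight: (18 − 22)²/22 = 16/22 = 0.7273
right: (29 − 22)²/22 = 49/22 = 2.2273
Sum = 3.364

3.364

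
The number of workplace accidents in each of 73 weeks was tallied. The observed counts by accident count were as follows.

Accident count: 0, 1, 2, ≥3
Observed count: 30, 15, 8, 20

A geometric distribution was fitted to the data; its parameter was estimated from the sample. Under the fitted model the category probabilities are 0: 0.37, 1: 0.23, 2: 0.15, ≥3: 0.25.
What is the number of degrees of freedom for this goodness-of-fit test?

There are k = 4 categories and 1 parameter estimated from the data, so df = 4 − 1 − 1 = 2.

2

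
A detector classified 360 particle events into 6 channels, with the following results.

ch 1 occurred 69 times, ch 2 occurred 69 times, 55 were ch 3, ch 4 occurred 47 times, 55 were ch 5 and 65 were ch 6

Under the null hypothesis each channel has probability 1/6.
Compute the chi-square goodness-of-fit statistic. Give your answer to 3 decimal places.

6.767

Under H₀ each category has probability 1/6, so each expected count is 360/6 = 60.
χ² = (69−60)²/60 + (69−60)²/60 + (55−60)²/60 + (47−60)²/60 + (55−60)²/60 + (65−60)²/60
   = 1.3500 + 1.3500 + 0.4167 + 2.8167 + 0.4167 + 0.4167
Sum = 6.767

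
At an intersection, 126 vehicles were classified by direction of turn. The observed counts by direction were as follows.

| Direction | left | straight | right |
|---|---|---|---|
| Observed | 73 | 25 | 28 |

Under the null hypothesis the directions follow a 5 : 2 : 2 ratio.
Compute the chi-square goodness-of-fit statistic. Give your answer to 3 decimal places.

0.450

Ratio total = 9. Expected counts: 126×5/9 = 70, 126×2/9 = 28, 126×2/9 = 28.
χ² = (73−70)²/70 + (25−28)²/28 + (28−28)²/28
   = 0.1286 + 0.3214 + 0.0000
Sum = 0.450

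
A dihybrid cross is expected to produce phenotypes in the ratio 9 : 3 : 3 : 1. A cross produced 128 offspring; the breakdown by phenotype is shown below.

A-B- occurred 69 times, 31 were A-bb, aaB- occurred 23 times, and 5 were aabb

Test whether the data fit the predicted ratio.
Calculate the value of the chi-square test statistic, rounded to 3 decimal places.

3.333

Ratio total = 16. Expected counts: 128×9/16 = 72, 128×3/16 = 24, 128×3/16 = 24, 128×1/16 = 8.
A-B-: (69 − 72)²/72 = 9/72 = 0.1250
A-bb: (31 − 24)²/24 = 49/24 = 2.0417
aaB-: (23 − 24)²/24 = 1/24 = 0.0417
aabb: (5 − 8)²/8 = 9/8 = 1.1250
Sum = 3.333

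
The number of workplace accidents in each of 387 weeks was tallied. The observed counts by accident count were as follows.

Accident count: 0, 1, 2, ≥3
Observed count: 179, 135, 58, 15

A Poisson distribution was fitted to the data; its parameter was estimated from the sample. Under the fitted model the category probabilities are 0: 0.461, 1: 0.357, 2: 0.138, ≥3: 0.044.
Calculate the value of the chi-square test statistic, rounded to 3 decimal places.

0.711

Expected counts E_i = n·p_i: 387×0.461 = 178.407, 387×0.357 = 138.159, 387×0.138 = 53.406, 387×0.044 = 17.028.
cat         O        E   (O−E)²/E
0         179  178.407     0.0020
1         135  138.159     0.0722
2          58   53.406     0.3952
≥3         15   17.028     0.2415
Sum = 0.711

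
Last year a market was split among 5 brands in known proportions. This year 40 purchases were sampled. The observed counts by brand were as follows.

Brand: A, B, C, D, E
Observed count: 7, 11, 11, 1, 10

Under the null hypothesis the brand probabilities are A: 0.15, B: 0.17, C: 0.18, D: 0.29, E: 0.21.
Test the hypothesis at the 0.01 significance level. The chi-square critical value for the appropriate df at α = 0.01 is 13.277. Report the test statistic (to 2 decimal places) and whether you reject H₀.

Expected counts E_i = n·p_i: 40×0.15 = 6, 40×0.17 = 6.8, 40×0.18 = 7.2, 40×0.29 = 11.6, 40×0.21 = 8.4.
χ² = (7−6)²/6 + (11−6.8)²/6.8 + (11−7.2)²/7.2 + (1−11.6)²/11.6 + (10−8.4)²/8.4
   = 0.167 + 2.594 + 2.006 + 9.686 + 0.305
Sum = 14.76
df = 4. Since 14.76 > 13.277, we reject H₀.

14.76; reject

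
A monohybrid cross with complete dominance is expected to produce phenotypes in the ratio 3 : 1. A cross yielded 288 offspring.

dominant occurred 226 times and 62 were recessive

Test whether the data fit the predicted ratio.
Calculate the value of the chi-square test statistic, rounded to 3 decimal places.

1.852

Ratio total = 4. Expected counts: 288×3/4 = 216, 288×1/4 = 72.
χ² = (226−216)²/216 + (62−72)²/72
   = 0.4630 + 1.3889
Sum = 1.852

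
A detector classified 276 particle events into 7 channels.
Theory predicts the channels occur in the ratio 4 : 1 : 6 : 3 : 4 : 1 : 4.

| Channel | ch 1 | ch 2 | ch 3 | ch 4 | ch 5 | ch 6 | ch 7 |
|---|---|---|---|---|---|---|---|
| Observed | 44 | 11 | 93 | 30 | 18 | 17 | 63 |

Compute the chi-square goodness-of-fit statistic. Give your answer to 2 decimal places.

33.06

Ratio total = 23. Expected counts: 276×4/23 = 48, 276×1/23 = 12, 276×6/23 = 72, 276×3/23 = 36, 276×4/23 = 48, 276×1/23 = 12, 276×4/23 = 48.
χ² = (44−48)²/48 + (11−12)²/12 + (93−72)²/72 + (30−36)²/36 + (18−48)²/48 + (17−12)²/12 + (63−48)²/48
   = 0.333 + 0.083 + 6.125 + 1.000 + 18.750 + 2.083 + 4.688
Sum = 33.06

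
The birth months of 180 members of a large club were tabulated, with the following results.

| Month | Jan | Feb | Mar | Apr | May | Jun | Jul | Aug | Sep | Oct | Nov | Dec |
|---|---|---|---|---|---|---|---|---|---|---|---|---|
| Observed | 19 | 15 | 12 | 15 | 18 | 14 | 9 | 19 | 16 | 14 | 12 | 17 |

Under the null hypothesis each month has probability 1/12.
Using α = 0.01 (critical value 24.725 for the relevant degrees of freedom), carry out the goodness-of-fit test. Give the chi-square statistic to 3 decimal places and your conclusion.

Expected count for each of the 12 categories: 180/12 = 15.
χ² = (19−15)²/15 + (15−15)²/15 + (12−15)²/15 + (15−15)²/15 + (18−15)²/15 + (14−15)²/15 + (9−15)²/15 + (19−15)²/15 + (16−15)²/15 + (14−15)²/15 + (12−15)²/15 + (17−15)²/15
   = 1.0667 + 0.0000 + 0.6000 + 0.0000 + 0.6000 + 0.0667 + 2.4000 + 1.0667 + 0.0667 + 0.0667 + 0.6000 + 0.2667
Sum = 6.800
df = 11. Since 6.800 < 24.725, we do not reject H₀.

6.800; do not reject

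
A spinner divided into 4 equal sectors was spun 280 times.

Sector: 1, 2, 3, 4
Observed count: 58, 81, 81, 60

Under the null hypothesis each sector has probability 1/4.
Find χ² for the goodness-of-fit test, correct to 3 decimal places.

6.943

Expected count for each of the 4 categories: 280/4 = 70.
1: (58 − 70)²/70 = 144/70 = 2.0571
2: (81 − 70)²/70 = 121/70 = 1.7286
3: (81 − 70)²/70 = 121/70 = 1.7286
4: (60 − 70)²/70 = 100/70 = 1.4286
Sum = 6.943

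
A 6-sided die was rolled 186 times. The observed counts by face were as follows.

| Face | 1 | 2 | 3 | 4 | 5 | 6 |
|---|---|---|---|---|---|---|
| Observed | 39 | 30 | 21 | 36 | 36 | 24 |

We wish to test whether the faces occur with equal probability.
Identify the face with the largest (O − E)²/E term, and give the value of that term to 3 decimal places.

3, 3.226

Expected count for each of the 6 categories: 186/6 = 31.
cat         O        E   (O−E)²/E
1          39       31     2.0645
2          30       31     0.0323
3          21       31     3.2258
4          36       31     0.8065
5          36       31     0.8065
6          24       31     1.5806
The largest term is for 3: 3.226.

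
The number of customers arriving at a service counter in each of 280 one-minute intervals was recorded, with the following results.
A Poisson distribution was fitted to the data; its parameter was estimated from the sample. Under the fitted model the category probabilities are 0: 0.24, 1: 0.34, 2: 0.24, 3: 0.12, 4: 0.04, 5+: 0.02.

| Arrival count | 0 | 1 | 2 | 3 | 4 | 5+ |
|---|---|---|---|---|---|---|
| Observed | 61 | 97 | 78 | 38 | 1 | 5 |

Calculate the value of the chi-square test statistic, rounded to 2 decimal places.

Expected counts E_i = n·p_i: 280×0.24 = 67.2, 280×0.34 = 95.2, 280×0.24 = 67.2, 280×0.12 = 33.6, 280×0.04 = 11.2, 280×0.02 = 5.6.
χ² = (61−67.2)²/67.2 + (97−95.2)²/95.2 + (78−67.2)²/67.2 + (38−33.6)²/33.6 + (1−11.2)²/11.2 + (5−5.6)²/5.6
   = 0.572 + 0.034 + 1.736 + 0.576 + 9.289 + 0.064
Sum = 12.27

12.27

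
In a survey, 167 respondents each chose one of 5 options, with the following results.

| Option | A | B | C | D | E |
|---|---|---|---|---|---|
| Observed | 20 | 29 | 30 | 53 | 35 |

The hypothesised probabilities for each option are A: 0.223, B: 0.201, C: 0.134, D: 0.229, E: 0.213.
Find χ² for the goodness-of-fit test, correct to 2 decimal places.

Expected counts E_i = n·p_i: 167×0.223 = 37.241, 167×0.201 = 33.567, 167×0.134 = 22.378, 167×0.229 = 38.243, 167×0.213 = 35.571.
A: (20 − 37.241)²/37.241 = 297.252081/37.241 = 7.982
B: (29 − 33.567)²/33.567 = 20.857489/33.567 = 0.621
C: (30 − 22.378)²/22.378 = 58.094884/22.378 = 2.596
D: (53 − 38.243)²/38.243 = 217.769049/38.243 = 5.694
E: (35 − 35.571)²/35.571 = 0.326041/35.571 = 0.009
Sum = 16.90

16.90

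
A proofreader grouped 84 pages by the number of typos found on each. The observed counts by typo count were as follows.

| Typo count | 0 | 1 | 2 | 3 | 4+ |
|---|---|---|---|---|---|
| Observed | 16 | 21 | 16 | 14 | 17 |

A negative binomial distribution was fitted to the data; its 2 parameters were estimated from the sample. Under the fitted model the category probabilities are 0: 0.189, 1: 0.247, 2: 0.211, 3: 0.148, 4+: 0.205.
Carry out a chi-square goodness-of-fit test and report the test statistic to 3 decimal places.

Expected counts E_i = n·p_i: 84×0.189 = 15.876, 84×0.247 = 20.748, 84×0.211 = 17.724, 84×0.148 = 12.432, 84×0.205 = 17.22.
0: (16 − 15.876)²/15.876 = 0.015376/15.876 = 0.0010
1: (21 − 20.748)²/20.748 = 0.063504/20.748 = 0.0031
2: (16 − 17.724)²/17.724 = 2.972176/17.724 = 0.1677
3: (14 − 12.432)²/12.432 = 2.458624/12.432 = 0.1978
4+: (17 − 17.22)²/17.22 = 0.0484/17.22 = 0.0028
Sum = 0.372

0.372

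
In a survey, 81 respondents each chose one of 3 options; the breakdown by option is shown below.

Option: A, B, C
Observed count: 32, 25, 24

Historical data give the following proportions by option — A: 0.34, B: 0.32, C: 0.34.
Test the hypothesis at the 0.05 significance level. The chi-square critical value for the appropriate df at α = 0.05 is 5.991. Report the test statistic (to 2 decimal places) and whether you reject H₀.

1.21; do not reject

Expected counts E_i = n·p_i: 81×0.34 = 27.54, 81×0.32 = 25.92, 81×0.34 = 27.54.
cat         O        E   (O−E)²/E
A          32    27.54      0.722
B          25    25.92      0.033
C          24    27.54      0.455
Sum = 1.21
df = 2. Since 1.21 < 5.991, we do not reject H₀.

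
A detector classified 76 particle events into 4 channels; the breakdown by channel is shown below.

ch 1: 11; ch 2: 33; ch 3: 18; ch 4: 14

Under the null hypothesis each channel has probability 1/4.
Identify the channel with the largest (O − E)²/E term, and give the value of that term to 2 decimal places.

ch 2, 10.32

Expected count for each of the 4 categories: 76/4 = 19.
cat         O        E   (O−E)²/E
ch 1       11       19      3.368
ch 2       33       19     10.316
ch 3       18       19      0.053
ch 4       14       19      1.316
The largest term is for ch 2: 10.32.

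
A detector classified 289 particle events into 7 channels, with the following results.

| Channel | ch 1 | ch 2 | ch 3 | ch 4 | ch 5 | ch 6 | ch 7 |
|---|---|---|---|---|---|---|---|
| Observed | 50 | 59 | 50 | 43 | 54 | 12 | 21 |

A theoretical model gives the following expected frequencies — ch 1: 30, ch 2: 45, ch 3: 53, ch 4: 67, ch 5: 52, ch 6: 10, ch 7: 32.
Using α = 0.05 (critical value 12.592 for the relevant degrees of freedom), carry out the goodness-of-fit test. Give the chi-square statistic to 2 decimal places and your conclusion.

ch 1: (50 − 30)²/30 = 400/30 = 13.333
ch 2: (59 − 45)²/45 = 196/45 = 4.356
ch 3: (50 − 53)²/53 = 9/53 = 0.170
ch 4: (43 − 67)²/67 = 576/67 = 8.597
ch 5: (54 − 52)²/52 = 4/52 = 0.077
ch 6: (12 − 10)²/10 = 4/10 = 0.400
ch 7: (21 − 32)²/32 = 121/32 = 3.781
Sum = 30.71
df = 6. Since 30.71 > 12.592, we reject H₀.

30.71; reject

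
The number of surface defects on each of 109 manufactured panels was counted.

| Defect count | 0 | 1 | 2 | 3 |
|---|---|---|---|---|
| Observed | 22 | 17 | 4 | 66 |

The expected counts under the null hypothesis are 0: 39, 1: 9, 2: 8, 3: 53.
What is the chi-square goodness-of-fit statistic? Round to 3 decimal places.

19.710

χ² = (22−39)²/39 + (17−9)²/9 + (4−8)²/8 + (66−53)²/53
   = 7.4103 + 7.1111 + 2.0000 + 3.1887
Sum = 19.710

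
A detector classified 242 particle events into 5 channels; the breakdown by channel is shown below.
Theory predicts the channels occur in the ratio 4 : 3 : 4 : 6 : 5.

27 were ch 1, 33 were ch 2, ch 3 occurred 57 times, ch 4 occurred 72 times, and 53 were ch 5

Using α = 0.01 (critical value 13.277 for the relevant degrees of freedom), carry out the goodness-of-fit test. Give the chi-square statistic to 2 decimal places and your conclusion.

11.03; do not reject

Ratio total = 22. Expected counts: 242×4/22 = 44, 242×3/22 = 33, 242×4/22 = 44, 242×6/22 = 66, 242×5/22 = 55.
cat         O        E   (O−E)²/E
ch 1       27       44      6.568
ch 2       33       33      0.000
ch 3       57       44      3.841
ch 4       72       66      0.545
ch 5       53       55      0.073
Sum = 11.03
df = 4. Since 11.03 < 13.277, we do not reject H₀.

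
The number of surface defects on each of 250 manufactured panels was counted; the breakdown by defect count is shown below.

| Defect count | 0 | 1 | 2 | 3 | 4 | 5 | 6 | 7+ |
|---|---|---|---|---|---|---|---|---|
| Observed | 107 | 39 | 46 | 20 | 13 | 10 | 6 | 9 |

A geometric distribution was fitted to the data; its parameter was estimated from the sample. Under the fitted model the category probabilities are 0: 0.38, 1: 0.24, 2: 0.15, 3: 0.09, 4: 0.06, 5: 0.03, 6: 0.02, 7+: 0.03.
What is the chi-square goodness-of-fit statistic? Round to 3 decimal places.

12.670

Expected counts E_i = n·p_i: 250×0.38 = 95, 250×0.24 = 60, 250×0.15 = 37.5, 250×0.09 = 22.5, 250×0.06 = 15, 250×0.03 = 7.5, 250×0.02 = 5, 250×0.03 = 7.5.
cat         O        E   (O−E)²/E
0         107       95     1.5158
1          39       60     7.3500
2          46     37.5     1.9267
3          20     22.5     0.2778
4          13       15     0.2667
5          10      7.5     0.8333
6           6        5     0.2000
7+          9      7.5     0.3000
Sum = 12.670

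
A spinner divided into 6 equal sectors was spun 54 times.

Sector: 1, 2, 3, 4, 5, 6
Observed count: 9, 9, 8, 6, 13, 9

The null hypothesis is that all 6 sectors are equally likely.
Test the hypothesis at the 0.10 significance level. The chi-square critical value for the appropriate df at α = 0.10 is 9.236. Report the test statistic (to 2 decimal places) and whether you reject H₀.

Under H₀ each category has probability 1/6, so each expected count is 54/6 = 9.
cat         O        E   (O−E)²/E
1           9        9      0.000
2           9        9      0.000
3           8        9      0.111
4           6        9      1.000
5          13        9      1.778
6           9        9      0.000
Sum = 2.89
df = 5. Since 2.89 < 9.236, we do not reject H₀.

2.89; do not reject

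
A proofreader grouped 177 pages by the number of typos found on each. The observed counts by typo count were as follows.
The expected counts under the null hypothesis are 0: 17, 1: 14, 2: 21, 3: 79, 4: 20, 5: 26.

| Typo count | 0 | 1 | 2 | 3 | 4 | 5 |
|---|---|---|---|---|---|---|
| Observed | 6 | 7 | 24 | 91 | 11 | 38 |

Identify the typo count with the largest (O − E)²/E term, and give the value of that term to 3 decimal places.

0, 7.118

χ² = (6−17)²/17 + (7−14)²/14 + (24−21)²/21 + (91−79)²/79 + (11−20)²/20 + (38−26)²/26
   = 7.1176 + 3.5000 + 0.4286 + 1.8228 + 4.0500 + 5.5385
The largest term is for 0: 7.118.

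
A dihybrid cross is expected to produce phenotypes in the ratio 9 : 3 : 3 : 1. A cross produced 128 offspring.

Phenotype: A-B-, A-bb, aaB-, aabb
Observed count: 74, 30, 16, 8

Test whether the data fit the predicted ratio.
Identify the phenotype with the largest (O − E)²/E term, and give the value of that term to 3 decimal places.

Ratio total = 16. Expected counts: 128×9/16 = 72, 128×3/16 = 24, 128×3/16 = 24, 128×1/16 = 8.
cat         O        E   (O−E)²/E
A-B-       74       72     0.0556
A-bb       30       24     1.5000
aaB-       16       24     2.6667
aabb        8        8     0.0000
The largest term is for aaB-: 2.667.

aaB-, 2.667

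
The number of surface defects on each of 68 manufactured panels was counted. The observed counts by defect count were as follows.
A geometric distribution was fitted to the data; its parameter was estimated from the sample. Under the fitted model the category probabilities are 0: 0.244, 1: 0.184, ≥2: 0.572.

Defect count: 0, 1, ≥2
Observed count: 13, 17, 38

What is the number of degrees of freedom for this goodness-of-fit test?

There are k = 3 categories and 1 parameter estimated from the data, so df = 3 − 1 − 1 = 1.

1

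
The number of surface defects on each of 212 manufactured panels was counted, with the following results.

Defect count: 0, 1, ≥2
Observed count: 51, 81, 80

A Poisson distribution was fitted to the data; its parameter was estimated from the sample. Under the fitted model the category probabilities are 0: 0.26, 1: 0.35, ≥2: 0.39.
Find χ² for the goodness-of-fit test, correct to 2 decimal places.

Expected counts E_i = n·p_i: 212×0.26 = 55.12, 212×0.35 = 74.2, 212×0.39 = 82.68.
0: (51 − 55.12)²/55.12 = 16.9744/55.12 = 0.308
1: (81 − 74.2)²/74.2 = 46.24/74.2 = 0.623
≥2: (80 − 82.68)²/82.68 = 7.1824/82.68 = 0.087
Sum = 1.02

1.02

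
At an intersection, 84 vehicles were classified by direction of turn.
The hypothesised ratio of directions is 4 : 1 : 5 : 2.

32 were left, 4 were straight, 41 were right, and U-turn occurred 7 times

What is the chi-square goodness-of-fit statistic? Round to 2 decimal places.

Ratio total = 12. Expected counts: 84×4/12 = 28, 84×1/12 = 7, 84×5/12 = 35, 84×2/12 = 14.
cat           O        E   (O−E)²/E
left         32       28      0.571
straight      4        7      1.286
right        41       35      1.029
U-turn        7       14      3.500
Sum = 6.39

6.39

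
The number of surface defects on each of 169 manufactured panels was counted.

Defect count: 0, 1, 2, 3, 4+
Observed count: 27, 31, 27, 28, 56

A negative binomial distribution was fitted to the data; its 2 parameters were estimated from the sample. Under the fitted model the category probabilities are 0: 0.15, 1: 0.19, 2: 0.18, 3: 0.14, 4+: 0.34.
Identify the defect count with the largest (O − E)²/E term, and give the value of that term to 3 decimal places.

3, 0.796

Expected counts E_i = n·p_i: 169×0.15 = 25.35, 169×0.19 = 32.11, 169×0.18 = 30.42, 169×0.14 = 23.66, 169×0.34 = 57.46.
χ² = (27−25.35)²/25.35 + (31−32.11)²/32.11 + (27−30.42)²/30.42 + (28−23.66)²/23.66 + (56−57.46)²/57.46
   = 0.1074 + 0.0384 + 0.3845 + 0.7961 + 0.0371
The largest term is for 3: 0.796.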